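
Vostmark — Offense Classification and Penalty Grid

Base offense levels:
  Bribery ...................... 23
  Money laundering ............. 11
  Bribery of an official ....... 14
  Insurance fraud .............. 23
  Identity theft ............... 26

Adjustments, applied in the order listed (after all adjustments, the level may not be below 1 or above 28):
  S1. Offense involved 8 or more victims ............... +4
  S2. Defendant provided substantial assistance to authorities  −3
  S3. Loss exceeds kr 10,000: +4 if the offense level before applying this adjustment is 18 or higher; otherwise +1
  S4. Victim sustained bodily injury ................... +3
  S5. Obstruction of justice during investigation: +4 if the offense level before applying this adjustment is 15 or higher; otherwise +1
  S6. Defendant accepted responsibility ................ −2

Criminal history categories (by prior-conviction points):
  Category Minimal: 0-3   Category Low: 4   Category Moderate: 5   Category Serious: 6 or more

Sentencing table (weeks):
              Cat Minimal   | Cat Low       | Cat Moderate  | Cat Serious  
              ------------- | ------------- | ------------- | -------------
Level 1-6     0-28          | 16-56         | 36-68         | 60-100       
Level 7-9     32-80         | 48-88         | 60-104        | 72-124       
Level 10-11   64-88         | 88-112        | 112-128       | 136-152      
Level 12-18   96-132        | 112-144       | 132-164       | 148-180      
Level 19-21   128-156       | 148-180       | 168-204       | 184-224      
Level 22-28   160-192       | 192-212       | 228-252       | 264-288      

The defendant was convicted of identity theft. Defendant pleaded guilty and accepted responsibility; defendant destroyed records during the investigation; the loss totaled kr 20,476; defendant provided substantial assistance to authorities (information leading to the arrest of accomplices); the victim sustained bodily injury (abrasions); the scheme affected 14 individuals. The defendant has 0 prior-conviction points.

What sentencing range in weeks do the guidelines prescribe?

160-192 weeks

Base offense level for identity theft: 26.
S1 applies: 26 + 4 = 30.
S2 applies: 30 − 3 = 27.
S3 applies (level before this adjustment is 27 ≥ 18, so +4): 27 + 4 = 31.
S4 applies: 31 + 3 = 34.
S5 applies (level before this adjustment is 34 ≥ 15, so +4): 34 + 4 = 38.
S6 applies: 38 − 2 = 36.
Level 36 exceeds the maximum of 28; capped at 28.
Final offense level: 28.
Criminal history: 0 prior points → Category Minimal (0-3).
Level 28 falls in the 22-28 band.
Grid: Level 22-28 × Category Minimal = 160-192 weeks.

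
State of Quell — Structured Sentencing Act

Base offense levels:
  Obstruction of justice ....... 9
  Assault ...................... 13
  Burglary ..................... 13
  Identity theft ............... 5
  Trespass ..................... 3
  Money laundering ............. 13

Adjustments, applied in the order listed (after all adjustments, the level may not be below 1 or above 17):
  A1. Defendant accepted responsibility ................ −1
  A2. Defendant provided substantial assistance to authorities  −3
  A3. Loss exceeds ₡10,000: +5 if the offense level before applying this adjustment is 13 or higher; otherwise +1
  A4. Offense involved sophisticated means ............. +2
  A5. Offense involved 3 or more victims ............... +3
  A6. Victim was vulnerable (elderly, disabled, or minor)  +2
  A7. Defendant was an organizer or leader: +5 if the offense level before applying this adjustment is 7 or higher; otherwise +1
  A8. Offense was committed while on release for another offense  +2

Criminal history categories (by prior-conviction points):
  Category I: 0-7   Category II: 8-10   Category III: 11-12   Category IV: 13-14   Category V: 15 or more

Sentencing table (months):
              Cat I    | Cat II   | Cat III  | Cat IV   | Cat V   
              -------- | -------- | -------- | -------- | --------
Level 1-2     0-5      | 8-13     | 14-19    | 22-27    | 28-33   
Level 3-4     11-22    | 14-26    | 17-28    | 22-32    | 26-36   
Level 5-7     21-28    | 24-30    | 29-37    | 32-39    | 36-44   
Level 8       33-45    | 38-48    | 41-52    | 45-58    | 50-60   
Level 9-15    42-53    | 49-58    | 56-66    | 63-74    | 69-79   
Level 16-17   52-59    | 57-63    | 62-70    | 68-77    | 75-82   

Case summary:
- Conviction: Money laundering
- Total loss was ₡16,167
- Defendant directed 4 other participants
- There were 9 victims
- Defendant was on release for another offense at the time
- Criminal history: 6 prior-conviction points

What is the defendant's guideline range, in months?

Base offense level for money laundering: 13.
A3 applies (level before this adjustment is 13 ≥ 13, so +5): 13 + 5 = 18.
A5 applies: 18 + 3 = 21.
A6 does not apply.
A7 applies (level before this adjustment is 21 ≥ 7, so +5): 21 + 5 = 26.
A8 applies: 26 + 2 = 28.
Level 28 exceeds the maximum of 17; capped at 17.
Final offense level: 17.
Criminal history: 6 prior points → Category I (0-7).
Level 17 falls in the 16-17 band.
Grid: Level 16-17 × Category I = 52-59 months.

52-59 months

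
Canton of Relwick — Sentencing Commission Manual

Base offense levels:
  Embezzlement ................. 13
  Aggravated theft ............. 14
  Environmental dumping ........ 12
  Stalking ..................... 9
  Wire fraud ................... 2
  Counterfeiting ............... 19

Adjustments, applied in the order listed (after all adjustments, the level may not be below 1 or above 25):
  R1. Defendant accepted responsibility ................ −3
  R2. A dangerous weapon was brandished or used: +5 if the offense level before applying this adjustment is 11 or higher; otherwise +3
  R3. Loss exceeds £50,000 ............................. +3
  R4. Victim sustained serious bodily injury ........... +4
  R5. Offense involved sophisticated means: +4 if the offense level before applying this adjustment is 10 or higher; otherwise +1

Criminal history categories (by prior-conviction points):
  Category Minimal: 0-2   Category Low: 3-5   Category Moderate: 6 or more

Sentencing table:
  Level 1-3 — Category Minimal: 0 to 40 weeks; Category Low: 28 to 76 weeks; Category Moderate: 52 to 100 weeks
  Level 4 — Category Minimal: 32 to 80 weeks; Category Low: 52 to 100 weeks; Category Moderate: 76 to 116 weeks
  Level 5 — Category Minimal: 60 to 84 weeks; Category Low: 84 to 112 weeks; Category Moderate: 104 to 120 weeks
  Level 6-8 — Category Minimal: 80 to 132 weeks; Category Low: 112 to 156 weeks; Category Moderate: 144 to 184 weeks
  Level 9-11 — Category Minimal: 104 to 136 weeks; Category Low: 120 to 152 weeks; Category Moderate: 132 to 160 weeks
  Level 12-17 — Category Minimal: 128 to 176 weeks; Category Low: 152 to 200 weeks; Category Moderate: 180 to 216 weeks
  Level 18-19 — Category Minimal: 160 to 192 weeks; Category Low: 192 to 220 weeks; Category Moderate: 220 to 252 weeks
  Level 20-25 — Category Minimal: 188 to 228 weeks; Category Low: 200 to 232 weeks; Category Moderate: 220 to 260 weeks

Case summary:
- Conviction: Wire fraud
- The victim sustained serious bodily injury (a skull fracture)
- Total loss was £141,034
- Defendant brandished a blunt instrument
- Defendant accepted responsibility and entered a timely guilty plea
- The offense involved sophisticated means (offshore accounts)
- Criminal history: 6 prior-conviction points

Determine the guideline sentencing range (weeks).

132-160 weeks

Base offense level for wire fraud: 2.
R1 applies: 2 − 3 = -1.
R2 applies (level before this adjustment is -1 < 11, so +3): -1 + 3 = 2.
R3 applies: 2 + 3 = 5.
R4 applies: 5 + 4 = 9.
R5 applies (level before this adjustment is 9 < 10, so +1): 9 + 1 = 10.
Final offense level: 10.
Criminal history: 6 prior points → Category Moderate (6+).
Level 10 falls in the 9-11 band.
Grid: Level 9-11 × Category Moderate = 132-160 weeks.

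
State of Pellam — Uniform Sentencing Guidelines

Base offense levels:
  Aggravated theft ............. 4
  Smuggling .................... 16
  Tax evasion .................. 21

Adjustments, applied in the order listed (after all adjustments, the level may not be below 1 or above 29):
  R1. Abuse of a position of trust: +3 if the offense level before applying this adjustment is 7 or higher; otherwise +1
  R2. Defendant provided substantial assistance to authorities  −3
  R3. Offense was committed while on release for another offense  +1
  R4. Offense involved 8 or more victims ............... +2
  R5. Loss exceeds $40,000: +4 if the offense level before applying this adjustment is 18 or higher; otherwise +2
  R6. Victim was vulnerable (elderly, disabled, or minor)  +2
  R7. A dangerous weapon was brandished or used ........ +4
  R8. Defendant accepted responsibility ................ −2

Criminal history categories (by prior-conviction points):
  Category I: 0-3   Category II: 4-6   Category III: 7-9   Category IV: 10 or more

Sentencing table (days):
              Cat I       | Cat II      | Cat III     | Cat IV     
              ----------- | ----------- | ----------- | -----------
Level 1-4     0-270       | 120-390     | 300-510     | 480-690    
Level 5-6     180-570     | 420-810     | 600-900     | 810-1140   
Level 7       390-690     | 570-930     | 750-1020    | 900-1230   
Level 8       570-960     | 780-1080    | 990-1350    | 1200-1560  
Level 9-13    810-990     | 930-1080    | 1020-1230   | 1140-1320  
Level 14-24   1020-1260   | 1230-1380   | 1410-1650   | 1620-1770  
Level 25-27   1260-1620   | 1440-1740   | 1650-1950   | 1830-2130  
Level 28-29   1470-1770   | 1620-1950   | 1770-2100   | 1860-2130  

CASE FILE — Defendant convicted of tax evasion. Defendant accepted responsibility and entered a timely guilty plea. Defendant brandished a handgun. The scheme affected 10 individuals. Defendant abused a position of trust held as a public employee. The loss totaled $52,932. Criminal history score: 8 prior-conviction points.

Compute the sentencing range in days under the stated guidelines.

Base offense level for tax evasion: 21.
R1 applies (level before this adjustment is 21 ≥ 7, so +3): 21 + 3 = 24.
R2 does not apply.
R4 applies: 24 + 2 = 26.
R5 applies (level before this adjustment is 26 ≥ 18, so +4): 26 + 4 = 30.
R7 applies: 30 + 4 = 34.
R8 applies: 34 − 2 = 32.
Level 32 exceeds the maximum of 29; capped at 29.
Final offense level: 29.
Criminal history: 8 prior points → Category III (7-9).
Level 29 falls in the 28-29 band.
Grid: Level 28-29 × Category III = 1770-2100 days.

1770-2100 days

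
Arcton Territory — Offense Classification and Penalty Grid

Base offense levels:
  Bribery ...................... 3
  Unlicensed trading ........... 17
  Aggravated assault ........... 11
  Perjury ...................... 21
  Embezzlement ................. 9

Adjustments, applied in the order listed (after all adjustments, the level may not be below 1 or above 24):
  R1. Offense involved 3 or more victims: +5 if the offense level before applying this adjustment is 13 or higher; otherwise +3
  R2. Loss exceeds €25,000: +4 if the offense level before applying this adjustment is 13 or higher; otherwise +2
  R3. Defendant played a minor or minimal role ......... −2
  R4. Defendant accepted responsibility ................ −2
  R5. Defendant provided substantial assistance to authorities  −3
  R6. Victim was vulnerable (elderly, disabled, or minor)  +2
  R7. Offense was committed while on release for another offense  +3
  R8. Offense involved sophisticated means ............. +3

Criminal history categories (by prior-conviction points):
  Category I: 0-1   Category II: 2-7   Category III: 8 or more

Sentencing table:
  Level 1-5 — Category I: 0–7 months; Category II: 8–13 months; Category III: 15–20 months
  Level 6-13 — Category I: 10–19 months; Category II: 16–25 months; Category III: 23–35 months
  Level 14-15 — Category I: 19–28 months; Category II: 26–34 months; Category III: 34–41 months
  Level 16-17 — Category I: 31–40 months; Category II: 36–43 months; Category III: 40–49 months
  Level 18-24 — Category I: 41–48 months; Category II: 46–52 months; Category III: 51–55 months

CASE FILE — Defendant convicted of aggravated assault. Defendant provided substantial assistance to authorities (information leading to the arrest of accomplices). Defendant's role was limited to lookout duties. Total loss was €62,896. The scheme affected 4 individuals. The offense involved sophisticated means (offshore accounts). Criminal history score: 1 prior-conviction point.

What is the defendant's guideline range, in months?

31-40 months

Base offense level for aggravated assault: 11.
R1 applies (level before this adjustment is 11 < 13, so +3): 11 + 3 = 14.
R2 applies (level before this adjustment is 14 ≥ 13, so +4): 14 + 4 = 18.
R3 applies: 18 − 2 = 16.
R4 does not apply.
R5 applies: 16 − 3 = 13.
R6 does not apply.
R8 applies: 13 + 3 = 16.
Final offense level: 16.
Criminal history: 1 prior point → Category I (0-1).
Level 16 falls in the 16-17 band.
Grid: Level 16-17 × Category I = 31-40 months.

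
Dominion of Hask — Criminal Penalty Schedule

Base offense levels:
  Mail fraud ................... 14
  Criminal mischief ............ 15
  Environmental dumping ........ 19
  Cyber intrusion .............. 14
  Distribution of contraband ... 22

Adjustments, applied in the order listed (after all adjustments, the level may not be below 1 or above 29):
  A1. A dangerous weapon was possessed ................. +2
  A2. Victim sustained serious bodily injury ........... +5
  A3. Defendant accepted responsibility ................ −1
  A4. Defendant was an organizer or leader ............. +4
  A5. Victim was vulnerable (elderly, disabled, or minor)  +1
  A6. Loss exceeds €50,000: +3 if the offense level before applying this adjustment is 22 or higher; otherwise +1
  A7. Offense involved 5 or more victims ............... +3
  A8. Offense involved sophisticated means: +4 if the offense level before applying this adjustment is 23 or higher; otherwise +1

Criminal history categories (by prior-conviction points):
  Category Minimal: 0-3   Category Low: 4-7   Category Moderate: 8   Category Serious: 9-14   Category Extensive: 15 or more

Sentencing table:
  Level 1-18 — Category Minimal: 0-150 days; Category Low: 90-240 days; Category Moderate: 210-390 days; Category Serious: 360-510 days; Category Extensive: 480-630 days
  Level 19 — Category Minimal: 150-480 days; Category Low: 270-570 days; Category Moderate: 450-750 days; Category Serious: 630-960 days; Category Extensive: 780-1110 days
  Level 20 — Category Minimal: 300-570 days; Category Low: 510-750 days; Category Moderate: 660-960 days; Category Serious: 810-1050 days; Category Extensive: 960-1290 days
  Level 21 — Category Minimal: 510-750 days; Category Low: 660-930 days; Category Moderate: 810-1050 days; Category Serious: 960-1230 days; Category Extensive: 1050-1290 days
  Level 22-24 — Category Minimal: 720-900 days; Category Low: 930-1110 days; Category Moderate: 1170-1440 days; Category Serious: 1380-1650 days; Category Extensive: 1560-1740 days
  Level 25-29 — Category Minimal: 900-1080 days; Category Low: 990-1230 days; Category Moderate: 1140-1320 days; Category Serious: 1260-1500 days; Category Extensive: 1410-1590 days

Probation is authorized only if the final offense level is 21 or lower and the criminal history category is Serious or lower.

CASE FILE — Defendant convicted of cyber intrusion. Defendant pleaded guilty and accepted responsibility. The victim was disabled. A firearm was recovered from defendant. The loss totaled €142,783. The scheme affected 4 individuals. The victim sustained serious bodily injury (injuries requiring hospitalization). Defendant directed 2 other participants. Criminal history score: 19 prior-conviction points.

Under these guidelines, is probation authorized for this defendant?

Base offense level for cyber intrusion: 14.
A1 applies: 14 + 2 = 16.
A2 applies: 16 + 5 = 21.
A3 applies: 21 − 1 = 20.
A4 applies: 20 + 4 = 24.
A5 applies: 24 + 1 = 25.
A6 applies (level before this adjustment is 25 ≥ 22, so +3): 25 + 3 = 28.
A8 does not apply.
Final offense level: 28.
Criminal history: 19 prior points → Category Extensive (15+).
Level 28 falls in the 25-29 band.
Grid: Level 25-29 × Category Extensive = 1410-1590 days.
Probation check: level 28 > 21 and category Extensive > Serious → not eligible.

No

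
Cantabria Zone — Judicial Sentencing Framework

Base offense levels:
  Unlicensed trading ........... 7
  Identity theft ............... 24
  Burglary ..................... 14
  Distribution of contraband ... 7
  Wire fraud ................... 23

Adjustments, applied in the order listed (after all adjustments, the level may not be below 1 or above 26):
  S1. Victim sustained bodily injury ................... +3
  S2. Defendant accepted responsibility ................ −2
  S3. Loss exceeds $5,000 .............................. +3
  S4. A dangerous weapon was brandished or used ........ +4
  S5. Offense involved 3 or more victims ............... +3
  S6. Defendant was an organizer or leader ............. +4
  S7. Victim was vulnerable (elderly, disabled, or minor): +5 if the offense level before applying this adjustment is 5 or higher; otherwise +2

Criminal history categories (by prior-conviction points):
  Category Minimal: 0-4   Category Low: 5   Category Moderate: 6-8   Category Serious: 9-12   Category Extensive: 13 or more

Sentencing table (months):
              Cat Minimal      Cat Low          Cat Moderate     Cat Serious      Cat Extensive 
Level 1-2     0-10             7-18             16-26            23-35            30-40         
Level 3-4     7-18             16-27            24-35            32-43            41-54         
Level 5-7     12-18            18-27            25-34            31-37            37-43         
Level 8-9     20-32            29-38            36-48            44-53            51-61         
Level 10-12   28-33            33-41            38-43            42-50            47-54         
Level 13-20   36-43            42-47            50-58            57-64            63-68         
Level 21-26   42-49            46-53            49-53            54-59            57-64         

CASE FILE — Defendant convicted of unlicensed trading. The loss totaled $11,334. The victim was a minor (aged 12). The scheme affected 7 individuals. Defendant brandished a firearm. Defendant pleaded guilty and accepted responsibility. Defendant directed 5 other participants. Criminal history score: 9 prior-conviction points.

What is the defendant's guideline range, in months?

Base offense level for unlicensed trading: 7.
S1 does not apply.
S2 applies: 7 − 2 = 5.
S3 applies: 5 + 3 = 8.
S4 applies: 8 + 4 = 12.
S5 applies: 12 + 3 = 15.
S6 applies: 15 + 4 = 19.
S7 applies (level before this adjustment is 19 ≥ 5, so +5): 19 + 5 = 24.
Final offense level: 24.
Criminal history: 9 prior points → Category Serious (9-12).
Level 24 falls in the 21-26 band.
Grid: Level 21-26 × Category Serious = 54-59 months.

54-59 months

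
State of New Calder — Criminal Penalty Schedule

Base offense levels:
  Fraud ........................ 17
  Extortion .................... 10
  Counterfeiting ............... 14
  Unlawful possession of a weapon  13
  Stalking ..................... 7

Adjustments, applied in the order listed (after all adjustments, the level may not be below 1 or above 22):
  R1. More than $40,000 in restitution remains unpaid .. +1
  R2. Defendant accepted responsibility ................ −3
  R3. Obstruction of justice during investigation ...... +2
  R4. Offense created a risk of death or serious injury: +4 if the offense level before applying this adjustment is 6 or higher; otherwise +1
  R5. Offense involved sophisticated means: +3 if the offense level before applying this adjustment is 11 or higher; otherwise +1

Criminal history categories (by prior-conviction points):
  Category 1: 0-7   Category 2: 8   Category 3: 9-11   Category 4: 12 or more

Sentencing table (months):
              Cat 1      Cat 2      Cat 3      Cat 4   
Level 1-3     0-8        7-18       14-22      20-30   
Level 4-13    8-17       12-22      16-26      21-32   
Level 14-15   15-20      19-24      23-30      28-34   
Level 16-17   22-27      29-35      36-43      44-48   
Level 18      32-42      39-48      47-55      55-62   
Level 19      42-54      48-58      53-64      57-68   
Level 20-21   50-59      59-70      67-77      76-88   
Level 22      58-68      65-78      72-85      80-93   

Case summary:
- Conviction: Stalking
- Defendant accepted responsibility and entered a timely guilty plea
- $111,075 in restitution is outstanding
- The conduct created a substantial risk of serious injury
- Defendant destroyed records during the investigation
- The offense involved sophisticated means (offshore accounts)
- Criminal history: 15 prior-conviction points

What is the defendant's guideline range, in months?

Base offense level for stalking: 7.
R1 applies: 7 + 1 = 8.
R2 applies: 8 − 3 = 5.
R3 applies: 5 + 2 = 7.
R4 applies (level before this adjustment is 7 ≥ 6, so +4): 7 + 4 = 11.
R5 applies (level before this adjustment is 11 ≥ 11, so +3): 11 + 3 = 14.
Final offense level: 14.
Criminal history: 15 prior points → Category 4 (12+).
Level 14 falls in the 14-15 band.
Grid: Level 14-15 × Category 4 = 28-34 months.

28-34 months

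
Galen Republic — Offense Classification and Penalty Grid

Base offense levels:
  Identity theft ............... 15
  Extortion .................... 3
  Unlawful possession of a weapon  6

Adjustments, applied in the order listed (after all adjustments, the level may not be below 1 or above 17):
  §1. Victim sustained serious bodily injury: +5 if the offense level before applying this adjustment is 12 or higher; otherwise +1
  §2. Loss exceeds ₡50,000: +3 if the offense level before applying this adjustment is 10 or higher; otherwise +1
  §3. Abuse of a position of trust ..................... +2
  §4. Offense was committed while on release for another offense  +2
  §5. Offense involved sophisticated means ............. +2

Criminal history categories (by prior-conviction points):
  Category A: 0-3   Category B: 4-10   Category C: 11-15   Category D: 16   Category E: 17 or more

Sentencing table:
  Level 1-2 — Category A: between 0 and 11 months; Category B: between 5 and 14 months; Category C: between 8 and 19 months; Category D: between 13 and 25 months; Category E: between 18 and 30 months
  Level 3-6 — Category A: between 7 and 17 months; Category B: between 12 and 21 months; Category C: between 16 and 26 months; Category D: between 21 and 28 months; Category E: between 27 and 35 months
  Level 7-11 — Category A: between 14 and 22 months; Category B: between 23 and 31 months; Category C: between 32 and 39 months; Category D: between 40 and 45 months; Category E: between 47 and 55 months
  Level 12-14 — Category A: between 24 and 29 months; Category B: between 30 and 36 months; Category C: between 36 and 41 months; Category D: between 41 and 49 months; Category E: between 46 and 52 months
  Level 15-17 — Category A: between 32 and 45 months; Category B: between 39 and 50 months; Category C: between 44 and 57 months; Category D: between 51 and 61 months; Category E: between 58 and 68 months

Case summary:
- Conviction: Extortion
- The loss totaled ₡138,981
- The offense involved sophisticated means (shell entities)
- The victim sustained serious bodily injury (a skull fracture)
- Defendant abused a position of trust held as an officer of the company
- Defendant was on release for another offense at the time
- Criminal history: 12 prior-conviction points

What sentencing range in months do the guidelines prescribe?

32-39 months

Base offense level for extortion: 3.
§1 applies (level before this adjustment is 3 < 12, so +1): 3 + 1 = 4.
§2 applies (level before this adjustment is 4 < 10, so +1): 4 + 1 = 5.
§3 applies: 5 + 2 = 7.
§4 applies: 7 + 2 = 9.
§5 applies: 9 + 2 = 11.
Final offense level: 11.
Criminal history: 12 prior points → Category C (11-15).
Level 11 falls in the 7-11 band.
Grid: Level 7-11 × Category C = 32-39 months.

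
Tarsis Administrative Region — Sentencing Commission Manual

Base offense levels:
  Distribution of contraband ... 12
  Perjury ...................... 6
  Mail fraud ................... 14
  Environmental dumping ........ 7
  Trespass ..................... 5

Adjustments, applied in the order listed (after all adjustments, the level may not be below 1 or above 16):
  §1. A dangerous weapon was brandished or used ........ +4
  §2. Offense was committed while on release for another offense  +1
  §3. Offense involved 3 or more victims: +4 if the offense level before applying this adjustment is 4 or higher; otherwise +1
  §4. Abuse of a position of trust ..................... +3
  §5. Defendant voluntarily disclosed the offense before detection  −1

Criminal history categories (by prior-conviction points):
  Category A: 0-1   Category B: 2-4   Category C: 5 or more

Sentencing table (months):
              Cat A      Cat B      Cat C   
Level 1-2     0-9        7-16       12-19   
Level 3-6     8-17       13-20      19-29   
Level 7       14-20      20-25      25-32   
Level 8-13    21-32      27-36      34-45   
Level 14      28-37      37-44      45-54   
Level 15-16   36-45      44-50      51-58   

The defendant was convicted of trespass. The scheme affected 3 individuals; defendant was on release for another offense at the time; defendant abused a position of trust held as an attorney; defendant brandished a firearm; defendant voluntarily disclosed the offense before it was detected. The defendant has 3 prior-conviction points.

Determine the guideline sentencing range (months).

Base offense level for trespass: 5.
§1 applies: 5 + 4 = 9.
§2 applies: 9 + 1 = 10.
§3 applies (level before this adjustment is 10 ≥ 4, so +4): 10 + 4 = 14.
§4 applies: 14 + 3 = 17.
§5 applies: 17 − 1 = 16.
Final offense level: 16.
Criminal history: 3 prior points → Category B (2-4).
Level 16 falls in the 15-16 band.
Grid: Level 15-16 × Category B = 44-50 months.

44-50 months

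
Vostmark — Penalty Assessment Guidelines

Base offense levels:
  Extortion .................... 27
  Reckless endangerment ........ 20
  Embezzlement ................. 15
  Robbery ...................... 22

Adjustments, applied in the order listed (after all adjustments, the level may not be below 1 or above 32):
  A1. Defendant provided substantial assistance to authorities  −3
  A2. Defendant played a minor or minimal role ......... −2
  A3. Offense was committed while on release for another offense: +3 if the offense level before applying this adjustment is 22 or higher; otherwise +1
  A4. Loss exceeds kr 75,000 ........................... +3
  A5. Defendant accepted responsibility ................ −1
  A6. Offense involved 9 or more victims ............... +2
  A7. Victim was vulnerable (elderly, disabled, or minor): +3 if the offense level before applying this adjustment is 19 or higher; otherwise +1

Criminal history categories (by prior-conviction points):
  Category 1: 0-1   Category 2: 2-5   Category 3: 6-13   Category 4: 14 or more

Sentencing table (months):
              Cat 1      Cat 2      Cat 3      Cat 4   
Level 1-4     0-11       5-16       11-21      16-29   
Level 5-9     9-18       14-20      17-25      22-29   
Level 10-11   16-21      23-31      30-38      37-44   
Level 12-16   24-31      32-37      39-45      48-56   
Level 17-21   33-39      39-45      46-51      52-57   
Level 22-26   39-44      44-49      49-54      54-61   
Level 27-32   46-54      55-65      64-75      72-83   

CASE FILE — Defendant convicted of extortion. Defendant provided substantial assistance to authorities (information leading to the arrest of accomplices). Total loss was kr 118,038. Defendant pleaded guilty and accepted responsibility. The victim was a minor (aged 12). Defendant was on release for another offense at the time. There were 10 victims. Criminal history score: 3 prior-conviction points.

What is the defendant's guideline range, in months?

Base offense level for extortion: 27.
A1 applies: 27 − 3 = 24.
A2 does not apply.
A3 applies (level before this adjustment is 24 ≥ 22, so +3): 24 + 3 = 27.
A4 applies: 27 + 3 = 30.
A5 applies: 30 − 1 = 29.
A6 applies: 29 + 2 = 31.
A7 applies (level before this adjustment is 31 ≥ 19, so +3): 31 + 3 = 34.
Level 34 exceeds the maximum of 32; capped at 32.
Final offense level: 32.
Criminal history: 3 prior points → Category 2 (2-5).
Level 32 falls in the 27-32 band.
Grid: Level 27-32 × Category 2 = 55-65 months.

55-65 months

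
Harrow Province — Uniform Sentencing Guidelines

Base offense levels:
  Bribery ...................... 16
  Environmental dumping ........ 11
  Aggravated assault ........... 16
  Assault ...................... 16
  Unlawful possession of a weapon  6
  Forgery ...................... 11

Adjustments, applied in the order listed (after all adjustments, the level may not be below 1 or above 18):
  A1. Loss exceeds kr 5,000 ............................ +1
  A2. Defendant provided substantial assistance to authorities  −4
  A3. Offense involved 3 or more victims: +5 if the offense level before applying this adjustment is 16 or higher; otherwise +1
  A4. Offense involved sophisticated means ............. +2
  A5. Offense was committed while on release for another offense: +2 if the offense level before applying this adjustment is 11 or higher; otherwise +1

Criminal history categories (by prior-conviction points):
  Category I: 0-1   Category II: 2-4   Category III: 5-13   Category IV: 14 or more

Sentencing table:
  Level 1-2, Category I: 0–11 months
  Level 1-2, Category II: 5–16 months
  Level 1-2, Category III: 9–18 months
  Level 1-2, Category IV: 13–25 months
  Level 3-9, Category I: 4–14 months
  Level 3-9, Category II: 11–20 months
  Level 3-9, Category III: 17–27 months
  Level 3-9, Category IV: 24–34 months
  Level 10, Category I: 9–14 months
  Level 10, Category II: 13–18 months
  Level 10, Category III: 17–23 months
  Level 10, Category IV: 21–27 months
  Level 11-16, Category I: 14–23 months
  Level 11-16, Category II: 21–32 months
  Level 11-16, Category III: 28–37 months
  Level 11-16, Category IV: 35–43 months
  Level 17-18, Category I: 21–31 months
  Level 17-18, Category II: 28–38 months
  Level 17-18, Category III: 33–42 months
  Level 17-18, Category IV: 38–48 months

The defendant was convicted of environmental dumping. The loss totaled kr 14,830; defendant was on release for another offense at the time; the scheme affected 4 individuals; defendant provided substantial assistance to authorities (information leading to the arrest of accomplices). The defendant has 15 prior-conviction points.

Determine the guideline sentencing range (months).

21-27 months

Base offense level for environmental dumping: 11.
A1 applies: 11 + 1 = 12.
A2 applies: 12 − 4 = 8.
A3 applies (level before this adjustment is 8 < 16, so +1): 8 + 1 = 9.
A5 applies (level before this adjustment is 9 < 11, so +1): 9 + 1 = 10.
Final offense level: 10.
Criminal history: 15 prior points → Category IV (14+).
Level 10 falls in the 10 band.
Grid: Level 10 × Category IV = 21-27 months.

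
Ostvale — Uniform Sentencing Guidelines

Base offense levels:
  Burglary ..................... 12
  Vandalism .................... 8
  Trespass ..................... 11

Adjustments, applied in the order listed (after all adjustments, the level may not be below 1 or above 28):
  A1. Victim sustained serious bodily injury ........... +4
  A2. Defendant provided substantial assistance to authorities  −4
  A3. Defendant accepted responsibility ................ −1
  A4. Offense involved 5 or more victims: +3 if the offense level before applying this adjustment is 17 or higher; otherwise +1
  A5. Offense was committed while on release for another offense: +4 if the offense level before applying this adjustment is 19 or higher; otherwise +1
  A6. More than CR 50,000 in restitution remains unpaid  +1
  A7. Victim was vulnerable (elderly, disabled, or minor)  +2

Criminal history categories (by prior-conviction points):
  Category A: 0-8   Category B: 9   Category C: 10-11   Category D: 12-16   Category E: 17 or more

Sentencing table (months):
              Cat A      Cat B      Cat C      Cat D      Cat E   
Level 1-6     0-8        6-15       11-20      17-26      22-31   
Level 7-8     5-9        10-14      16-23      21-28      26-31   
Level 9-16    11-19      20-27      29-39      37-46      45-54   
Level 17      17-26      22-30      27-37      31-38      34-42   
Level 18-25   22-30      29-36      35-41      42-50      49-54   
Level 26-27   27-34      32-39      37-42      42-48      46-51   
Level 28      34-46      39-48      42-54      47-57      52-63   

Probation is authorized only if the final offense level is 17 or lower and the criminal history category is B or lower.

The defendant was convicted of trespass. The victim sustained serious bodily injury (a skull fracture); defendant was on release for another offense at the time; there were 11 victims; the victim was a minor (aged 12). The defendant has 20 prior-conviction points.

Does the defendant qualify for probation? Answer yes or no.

No

Base offense level for trespass: 11.
A1 applies: 11 + 4 = 15.
A2 does not apply.
A4 applies (level before this adjustment is 15 < 17, so +1): 15 + 1 = 16.
A5 applies (level before this adjustment is 16 < 19, so +1): 16 + 1 = 17.
A7 applies: 17 + 2 = 19.
Final offense level: 19.
Criminal history: 20 prior points → Category E (17+).
Level 19 falls in the 18-25 band.
Grid: Level 18-25 × Category E = 49-54 months.
Probation check: level 19 > 17 and category E > B → not eligible.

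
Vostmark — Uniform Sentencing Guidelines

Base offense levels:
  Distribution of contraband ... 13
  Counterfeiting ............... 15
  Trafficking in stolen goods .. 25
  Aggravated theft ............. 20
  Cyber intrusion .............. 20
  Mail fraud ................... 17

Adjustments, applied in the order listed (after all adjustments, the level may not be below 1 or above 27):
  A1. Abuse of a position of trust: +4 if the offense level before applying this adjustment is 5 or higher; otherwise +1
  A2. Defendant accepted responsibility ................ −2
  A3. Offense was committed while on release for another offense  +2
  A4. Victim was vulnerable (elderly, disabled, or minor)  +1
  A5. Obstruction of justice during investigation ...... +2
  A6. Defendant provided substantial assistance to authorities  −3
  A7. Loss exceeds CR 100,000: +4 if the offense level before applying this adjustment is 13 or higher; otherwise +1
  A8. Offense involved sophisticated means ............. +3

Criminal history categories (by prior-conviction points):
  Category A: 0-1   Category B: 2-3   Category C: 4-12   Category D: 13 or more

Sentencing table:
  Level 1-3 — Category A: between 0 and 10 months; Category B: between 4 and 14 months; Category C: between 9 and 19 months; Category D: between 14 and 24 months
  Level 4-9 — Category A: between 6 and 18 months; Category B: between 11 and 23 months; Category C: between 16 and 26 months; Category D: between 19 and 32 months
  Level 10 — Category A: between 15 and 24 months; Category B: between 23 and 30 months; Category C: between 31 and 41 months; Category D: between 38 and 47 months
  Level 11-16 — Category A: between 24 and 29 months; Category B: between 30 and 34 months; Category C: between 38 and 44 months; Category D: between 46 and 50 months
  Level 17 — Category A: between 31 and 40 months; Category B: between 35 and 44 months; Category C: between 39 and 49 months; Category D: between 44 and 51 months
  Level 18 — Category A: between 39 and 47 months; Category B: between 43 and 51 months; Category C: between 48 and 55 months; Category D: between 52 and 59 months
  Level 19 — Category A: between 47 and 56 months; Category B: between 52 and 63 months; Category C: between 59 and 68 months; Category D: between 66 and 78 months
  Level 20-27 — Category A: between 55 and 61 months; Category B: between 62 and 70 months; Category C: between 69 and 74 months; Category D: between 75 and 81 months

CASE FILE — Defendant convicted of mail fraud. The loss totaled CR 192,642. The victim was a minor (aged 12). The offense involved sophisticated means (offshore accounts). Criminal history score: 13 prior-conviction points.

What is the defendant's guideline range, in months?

75-81 months

Base offense level for mail fraud: 17.
A1 does not apply.
A4 applies: 17 + 1 = 18.
A6 does not apply.
A7 applies (level before this adjustment is 18 ≥ 13, so +4): 18 + 4 = 22.
A8 applies: 22 + 3 = 25.
Final offense level: 25.
Criminal history: 13 prior points → Category D (13+).
Level 25 falls in the 20-27 band.
Grid: Level 20-27 × Category D = 75-81 months.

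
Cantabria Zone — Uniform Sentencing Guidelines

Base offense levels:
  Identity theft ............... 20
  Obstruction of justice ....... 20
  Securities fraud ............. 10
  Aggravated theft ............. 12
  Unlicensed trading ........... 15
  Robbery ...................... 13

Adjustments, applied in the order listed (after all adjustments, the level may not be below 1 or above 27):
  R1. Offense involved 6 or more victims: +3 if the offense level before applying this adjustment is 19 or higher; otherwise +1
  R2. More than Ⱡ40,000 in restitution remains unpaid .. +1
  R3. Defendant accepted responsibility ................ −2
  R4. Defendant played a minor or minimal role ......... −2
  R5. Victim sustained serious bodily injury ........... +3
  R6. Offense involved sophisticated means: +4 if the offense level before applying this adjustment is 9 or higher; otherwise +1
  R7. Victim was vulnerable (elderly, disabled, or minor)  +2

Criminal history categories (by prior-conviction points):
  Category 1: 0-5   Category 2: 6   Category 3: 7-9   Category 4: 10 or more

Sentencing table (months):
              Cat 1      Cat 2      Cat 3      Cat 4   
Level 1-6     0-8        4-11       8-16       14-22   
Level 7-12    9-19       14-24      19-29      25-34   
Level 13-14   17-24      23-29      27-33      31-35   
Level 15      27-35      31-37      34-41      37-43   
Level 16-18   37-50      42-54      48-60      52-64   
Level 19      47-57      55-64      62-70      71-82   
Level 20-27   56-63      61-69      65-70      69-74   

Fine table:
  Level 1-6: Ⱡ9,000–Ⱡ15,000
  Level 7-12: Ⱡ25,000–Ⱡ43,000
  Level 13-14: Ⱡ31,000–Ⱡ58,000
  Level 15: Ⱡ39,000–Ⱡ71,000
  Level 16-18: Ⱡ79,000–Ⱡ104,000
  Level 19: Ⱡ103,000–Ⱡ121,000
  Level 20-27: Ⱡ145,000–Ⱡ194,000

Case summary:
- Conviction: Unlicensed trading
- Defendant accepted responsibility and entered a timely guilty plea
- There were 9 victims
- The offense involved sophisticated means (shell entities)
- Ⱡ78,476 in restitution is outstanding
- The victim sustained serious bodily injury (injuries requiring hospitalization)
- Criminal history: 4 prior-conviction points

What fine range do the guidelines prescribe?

Base offense level for unlicensed trading: 15.
R1 applies (level before this adjustment is 15 < 19, so +1): 15 + 1 = 16.
R2 applies: 16 + 1 = 17.
R3 applies: 17 − 2 = 15.
R4 does not apply.
R5 applies: 15 + 3 = 18.
R6 applies (level before this adjustment is 18 ≥ 9, so +4): 18 + 4 = 22.
Final offense level: 22.
Level 22 falls in the 20-27 band.
Fine table: Level 20-27 → Ⱡ145,000–Ⱡ194,000.

Ⱡ145,000–Ⱡ194,000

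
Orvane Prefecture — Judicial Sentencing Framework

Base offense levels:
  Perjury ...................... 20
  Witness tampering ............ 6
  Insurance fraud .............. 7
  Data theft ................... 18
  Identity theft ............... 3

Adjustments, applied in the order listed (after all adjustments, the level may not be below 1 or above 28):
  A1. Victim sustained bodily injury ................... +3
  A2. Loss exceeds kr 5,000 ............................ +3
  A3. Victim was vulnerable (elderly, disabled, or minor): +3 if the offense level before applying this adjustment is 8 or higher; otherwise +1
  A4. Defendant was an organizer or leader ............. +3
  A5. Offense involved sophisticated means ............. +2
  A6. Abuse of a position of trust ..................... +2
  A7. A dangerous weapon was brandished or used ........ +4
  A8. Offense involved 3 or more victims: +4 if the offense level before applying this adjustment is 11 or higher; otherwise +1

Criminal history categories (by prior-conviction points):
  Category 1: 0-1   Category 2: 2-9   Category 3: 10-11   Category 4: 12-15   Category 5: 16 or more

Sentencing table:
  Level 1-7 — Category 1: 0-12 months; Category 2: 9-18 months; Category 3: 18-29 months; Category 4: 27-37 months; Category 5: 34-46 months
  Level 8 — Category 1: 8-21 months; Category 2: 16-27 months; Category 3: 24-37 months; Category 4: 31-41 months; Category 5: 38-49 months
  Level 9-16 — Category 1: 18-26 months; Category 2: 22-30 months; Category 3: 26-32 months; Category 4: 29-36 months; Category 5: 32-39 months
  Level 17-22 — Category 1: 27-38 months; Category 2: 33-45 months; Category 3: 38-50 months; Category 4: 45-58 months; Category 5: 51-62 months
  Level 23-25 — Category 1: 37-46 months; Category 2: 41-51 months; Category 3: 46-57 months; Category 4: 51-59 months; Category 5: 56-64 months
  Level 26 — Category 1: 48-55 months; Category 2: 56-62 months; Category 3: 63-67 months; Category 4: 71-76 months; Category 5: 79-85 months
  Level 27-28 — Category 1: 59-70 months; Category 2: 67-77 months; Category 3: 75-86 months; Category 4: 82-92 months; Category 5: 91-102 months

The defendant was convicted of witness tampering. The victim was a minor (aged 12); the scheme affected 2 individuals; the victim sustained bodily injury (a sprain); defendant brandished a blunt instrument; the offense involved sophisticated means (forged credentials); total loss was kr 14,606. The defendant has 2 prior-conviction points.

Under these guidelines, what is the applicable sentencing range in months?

33-45 months

Base offense level for witness tampering: 6.
A1 applies: 6 + 3 = 9.
A2 applies: 9 + 3 = 12.
A3 applies (level before this adjustment is 12 ≥ 8, so +3): 12 + 3 = 15.
A4 does not apply.
A5 applies: 15 + 2 = 17.
A6 does not apply.
A7 applies: 17 + 4 = 21.
Final offense level: 21.
Criminal history: 2 prior points → Category 2 (2-9).
Level 21 falls in the 17-22 band.
Grid: Level 17-22 × Category 2 = 33-45 months.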